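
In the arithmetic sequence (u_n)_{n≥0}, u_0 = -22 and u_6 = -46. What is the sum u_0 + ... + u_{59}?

Common difference d = (-46 - (-22)) / (6 - 0) = -4.
u_n = -22 + (n - 0)·(-4).
u_{59} = -258; S = 60·(-22 + (-258))/2 = -8400.

-8400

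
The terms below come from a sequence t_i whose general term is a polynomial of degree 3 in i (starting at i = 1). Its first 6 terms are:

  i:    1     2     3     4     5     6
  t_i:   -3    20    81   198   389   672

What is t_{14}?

1st diffs: 23, 61, 117, 191, 283.
2nd diffs: 38, 56, 74, 92.
3rd diffs: 18, 18, 18 (constant).
So t_i = 3i^3 + i^2 - i - 6.
Evaluating at i = 14 gives t_{14} = 8408.

8408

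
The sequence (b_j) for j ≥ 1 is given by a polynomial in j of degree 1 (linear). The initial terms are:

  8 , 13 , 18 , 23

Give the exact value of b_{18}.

1st diffs: 5, 5, 5 (constant).
So b_j = 5j + 3.
Evaluating at j = 18 gives b_{18} = 93.

93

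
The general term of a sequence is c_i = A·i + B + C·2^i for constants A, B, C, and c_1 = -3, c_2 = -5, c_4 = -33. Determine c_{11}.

The three given values yield: A + B + 2C = -3; 2A + B + 4C = -5; 4A + B + 16C = -33.
Subtracting the first from the second: A + 2C = -2.
Subtracting the second from the third: 2A + 12C = -28.
Solving: C = -3, A = 4, then B = -1.
Therefore c_{11} = 44 + (-1) + (-3)·2048 = -6101.

-6101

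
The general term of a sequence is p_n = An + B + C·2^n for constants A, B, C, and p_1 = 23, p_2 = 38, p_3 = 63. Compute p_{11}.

The three given values yield: A + B + 2C = 23; 2A + B + 4C = 38; 3A + B + 8C = 63.
Subtracting the first from the second: A + 2C = 15.
Subtracting the second from the third: A + 4C = 25.
Solving: C = 5, A = 5, then B = 8.
So p_n = 5·n + 8 + 5·2^n; at n=11 this is 10303.

10303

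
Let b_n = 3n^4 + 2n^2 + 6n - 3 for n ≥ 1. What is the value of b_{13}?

b_{13} = 3·13^4 + 2·13^2 + 6·13 - 3 = 86096.

86096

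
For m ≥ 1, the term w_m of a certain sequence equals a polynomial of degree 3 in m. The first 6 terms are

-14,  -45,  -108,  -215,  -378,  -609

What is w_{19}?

-15260

1st diffs: -31, -63, -107, -163, -231.
2nd diffs: -32, -44, -56, -68.
3rd diffs: -12, -12, -12 (constant).
Newton forward-difference form: w_m = -14 + (-31)·C(m-1,1) + (-32)·C(m-1,2) + (-12)·C(m-1,3).
At m = 19: m-1 = 18, so w_{19} = -14 - 558 - 4896 - 9792 = -15260.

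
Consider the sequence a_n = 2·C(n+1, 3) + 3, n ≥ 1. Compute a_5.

C(6, 3) = 20, so a_5 = 43.

43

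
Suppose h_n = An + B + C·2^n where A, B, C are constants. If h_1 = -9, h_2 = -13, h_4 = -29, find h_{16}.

-65573

At n = 1, 2, 4: A + B + 2C = -9; 2A + B + 4C = -13; 4A + B + 16C = -29.
Subtracting the first from the second: A + 2C = -4.
Subtracting the second from the third: 2A + 12C = -16.
Solving: C = -1, A = -2, then B = -5.
Hence h_{16} = -2·16 + (-5) + (-1)·65536 = -65573.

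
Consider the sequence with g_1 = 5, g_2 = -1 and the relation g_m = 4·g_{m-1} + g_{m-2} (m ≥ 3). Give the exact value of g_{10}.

Applying the relation repeatedly:
g_3 = 1;  g_4 = 3;  g_5 = 13;  g_6 = 55;  g_7 = 233;  g_8 = 987;  g_9 = 4181;  g_{10} = 17711.

17711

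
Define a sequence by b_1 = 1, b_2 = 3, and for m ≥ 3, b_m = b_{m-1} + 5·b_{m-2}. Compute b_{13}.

Iterate the recurrence:
b_3 = 8;  b_4 = 23;  b_5 = 63;  …;  b_{10} = 10763;  b_{11} = 30003;  b_{12} = 83818;  b_{13} = 233833.

233833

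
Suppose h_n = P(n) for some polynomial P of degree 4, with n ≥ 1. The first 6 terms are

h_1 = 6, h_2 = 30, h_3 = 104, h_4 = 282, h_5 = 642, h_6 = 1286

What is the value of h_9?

1st diffs: 24, 74, 178, 360, 644.
2nd diffs: 50, 104, 182, 284.
3rd diffs: 54, 78, 102.
4th diffs: 24, 24 (constant).
So h_n = n^4 - n^3 + 6n^2 - 2n + 2.
Evaluating at n = 9 gives h_9 = 6302.

6302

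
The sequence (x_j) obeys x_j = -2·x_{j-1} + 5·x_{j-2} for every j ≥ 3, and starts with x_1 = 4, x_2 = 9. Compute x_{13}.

Compute successive terms:
x_3 = 2; x_4 = 41; x_5 = -72; …; x_{10} = 45329; x_{11} = -155718; x_{12} = 538081; x_{13} = -1854752.

-1854752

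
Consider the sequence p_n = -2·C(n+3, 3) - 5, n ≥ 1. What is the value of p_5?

C(8, 3) = 56, so p_5 = -117.

-117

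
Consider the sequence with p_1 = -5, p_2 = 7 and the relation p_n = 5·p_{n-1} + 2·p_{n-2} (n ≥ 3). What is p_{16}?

Compute successive terms:
p_3 = 25; p_4 = 139; p_5 = 745; …; p_{13} = 517002025; p_{14} = 2777480323; p_{15} = 14921405665; p_{16} = 80161988971.

80161988971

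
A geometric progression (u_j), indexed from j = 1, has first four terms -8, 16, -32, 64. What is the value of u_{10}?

Common ratio r = -2.
u_j = (-8)·(-2)^(j-1).
u_{10} = (-8)·(-2)^9 = 4096.

4096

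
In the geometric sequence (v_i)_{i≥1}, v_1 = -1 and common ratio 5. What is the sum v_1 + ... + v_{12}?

v_i = (-1)·5^(i-1).
S = (-1)·(5^12 - 1)/(5 - 1) = (-1)·(244140625 - 1)/(4) = -61035156.

-61035156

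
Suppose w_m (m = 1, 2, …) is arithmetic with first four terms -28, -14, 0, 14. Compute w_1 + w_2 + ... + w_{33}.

6468

Common difference d = 14.
w_m = -28 + (m - 1)·14.
w_{33} = 420; S = 33·(-28 + 420)/2 = 6468.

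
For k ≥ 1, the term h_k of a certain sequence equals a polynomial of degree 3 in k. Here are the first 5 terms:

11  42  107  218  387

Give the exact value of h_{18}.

1st diffs: 31, 65, 111, 169.
2nd diffs: 34, 46, 58.
3rd diffs: 12, 12 (constant).
So h_k = 2k^3 + 5k^2 + 2k + 2.
Evaluating at k = 18 gives h_{18} = 13322.

13322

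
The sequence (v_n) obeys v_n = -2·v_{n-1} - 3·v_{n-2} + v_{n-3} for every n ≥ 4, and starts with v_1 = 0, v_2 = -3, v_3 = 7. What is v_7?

-63

Step forward from the initial values:
v_4 = -5;  v_5 = -14;  v_6 = 50;  v_7 = -63.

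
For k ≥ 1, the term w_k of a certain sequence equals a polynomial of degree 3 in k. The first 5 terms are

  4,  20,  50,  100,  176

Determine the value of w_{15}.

3686

1st diffs: 16, 30, 50, 76.
2nd diffs: 14, 20, 26.
3rd diffs: 6, 6 (constant).
Newton forward-difference form: w_k = 4 + 16·C(k-1,1) + 14·C(k-1,2) + 6·C(k-1,3).
At k = 15: k-1 = 14, so w_{15} = 4 + 224 + 1274 + 2184 = 3686.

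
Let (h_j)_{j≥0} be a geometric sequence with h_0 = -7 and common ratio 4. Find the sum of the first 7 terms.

h_j = (-7)·4^(j-0).
S = (-7)·(4^7 - 1)/(4 - 1) = (-7)·(16384 - 1)/(3) = -38227.

-38227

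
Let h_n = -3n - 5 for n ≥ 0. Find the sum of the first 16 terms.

Over n = 0..15: Σn = 120.
Total = (-3)·120 + (-5)·16 = -440.

-440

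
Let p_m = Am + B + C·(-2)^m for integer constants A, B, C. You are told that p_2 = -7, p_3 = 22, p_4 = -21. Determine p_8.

Write the equations: 2A + B + 4C = -7; 3A + B - 8C = 22; 4A + B + 16C = -21.
Subtracting the first from the second: A - 12C = 29.
Subtracting the second from the third: A + 24C = -43.
Solving: C = -2, A = 5, then B = -9.
Therefore p_8 = 40 + (-9) + (-2)·256 = -481.

-481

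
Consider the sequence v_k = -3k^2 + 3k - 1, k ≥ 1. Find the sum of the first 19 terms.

Over k = 1..19: Σk = 190, Σk² = 2470.
Total = (-3)·2470 + (3)·190 + (-1)·19 = -6859.

-6859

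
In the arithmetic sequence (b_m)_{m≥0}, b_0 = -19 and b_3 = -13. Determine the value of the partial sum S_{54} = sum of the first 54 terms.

1836

Common difference d = (-13 - (-19)) / (3 - 0) = 2.
b_m = -19 + (m - 0)·2.
b_{53} = 87; S = 54·(-19 + 87)/2 = 1836.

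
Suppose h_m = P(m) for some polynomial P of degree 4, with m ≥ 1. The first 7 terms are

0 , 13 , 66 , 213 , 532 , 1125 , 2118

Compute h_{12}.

19173

1st diffs: 13, 53, 147, 319, 593, 993.
2nd diffs: 40, 94, 172, 274, 400.
3rd diffs: 54, 78, 102, 126.
4th diffs: 24, 24, 24 (constant).
Newton forward-difference form: h_m = 13·C(m-1,1) + 40·C(m-1,2) + 54·C(m-1,3) + 24·C(m-1,4).
At m = 12: m-1 = 11, so h_{12} = 143 + 2200 + 8910 + 7920 = 19173.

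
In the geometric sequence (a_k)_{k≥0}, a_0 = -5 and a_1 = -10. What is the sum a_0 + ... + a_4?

-155

Common ratio r = 2.
a_k = (-5)·2^(k-0).
S = (-5)·(2^5 - 1)/(2 - 1) = (-5)·(32 - 1)/(1) = -155.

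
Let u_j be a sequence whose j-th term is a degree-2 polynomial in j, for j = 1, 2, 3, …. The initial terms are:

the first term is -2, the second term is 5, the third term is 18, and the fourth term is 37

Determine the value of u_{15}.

1st diffs: 7, 13, 19.
2nd diffs: 6, 6 (constant).
Newton forward-difference form: u_j = -2 + 7·C(j-1,1) + 6·C(j-1,2).
At j = 15: j-1 = 14, so u_{15} = -2 + 98 + 546 = 642.

642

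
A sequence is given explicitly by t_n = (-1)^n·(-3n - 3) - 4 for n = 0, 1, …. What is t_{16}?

(-1)^16 = 1; -3n - 3 at n=16 is -51; so t_{16} = -55.

-55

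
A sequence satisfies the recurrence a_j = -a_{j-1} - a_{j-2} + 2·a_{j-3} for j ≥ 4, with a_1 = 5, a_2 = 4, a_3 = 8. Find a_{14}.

Applying the relation repeatedly:
a_4 = -2; a_5 = 2; a_6 = 16; …; a_{11} = 74; a_{12} = 112; a_{13} = -382; a_{14} = 418.

418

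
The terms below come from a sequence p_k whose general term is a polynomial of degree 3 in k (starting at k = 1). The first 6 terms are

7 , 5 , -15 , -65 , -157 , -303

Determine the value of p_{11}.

-2263

1st diffs: -2, -20, -50, -92, -146.
2nd diffs: -18, -30, -42, -54.
3rd diffs: -12, -12, -12 (constant).
So p_k = -2k^3 + 3k^2 + 3k + 3.
Evaluating at k = 11 gives p_{11} = -2263.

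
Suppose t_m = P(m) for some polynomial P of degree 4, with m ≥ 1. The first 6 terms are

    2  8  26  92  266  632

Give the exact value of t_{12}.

1st diffs: 6, 18, 66, 174, 366.
2nd diffs: 12, 48, 108, 192.
3rd diffs: 36, 60, 84.
4th diffs: 24, 24 (constant).
Newton forward-difference form: t_m = 2 + 6·C(m-1,1) + 12·C(m-1,2) + 36·C(m-1,3) + 24·C(m-1,4).
At m = 12: m-1 = 11, so t_{12} = 2 + 66 + 660 + 5940 + 7920 = 14588.

14588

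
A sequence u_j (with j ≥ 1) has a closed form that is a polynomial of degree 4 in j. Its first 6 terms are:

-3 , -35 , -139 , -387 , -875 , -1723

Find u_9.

1st diffs: -32, -104, -248, -488, -848.
2nd diffs: -72, -144, -240, -360.
3rd diffs: -72, -96, -120.
4th diffs: -24, -24 (constant).
Newton forward-difference form: u_j = -3 + (-32)·C(j-1,1) + (-72)·C(j-1,2) + (-72)·C(j-1,3) + (-24)·C(j-1,4).
At j = 9: j-1 = 8, so u_9 = -3 - 256 - 2016 - 4032 - 1680 = -7987.

-7987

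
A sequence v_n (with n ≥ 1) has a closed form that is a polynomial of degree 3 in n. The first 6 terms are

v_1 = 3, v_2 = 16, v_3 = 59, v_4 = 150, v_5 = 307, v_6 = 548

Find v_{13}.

6099

1st diffs: 13, 43, 91, 157, 241.
2nd diffs: 30, 48, 66, 84.
3rd diffs: 18, 18, 18 (constant).
So v_n = 3n^3 - 3n^2 + n + 2.
Evaluating at n = 13 gives v_{13} = 6099.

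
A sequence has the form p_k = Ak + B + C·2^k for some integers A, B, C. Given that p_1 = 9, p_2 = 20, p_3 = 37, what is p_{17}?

393299

The three given values yield: A + B + 2C = 9; 2A + B + 4C = 20; 3A + B + 8C = 37.
Subtracting the first from the second: A + 2C = 11.
Subtracting the second from the third: A + 4C = 17.
Solving: C = 3, A = 5, then B = -2.
So p_k = 5·k + (-2) + 3·2^k; at k=17 this is 393299.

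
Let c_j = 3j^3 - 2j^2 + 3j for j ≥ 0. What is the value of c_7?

c_7 = 3·7^3 - 2·7^2 + 3·7 = 952.

952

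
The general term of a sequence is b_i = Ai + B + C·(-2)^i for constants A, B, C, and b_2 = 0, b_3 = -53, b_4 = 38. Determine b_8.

978

Write the equations: 2A + B + 4C = 0; 3A + B - 8C = -53; 4A + B + 16C = 38.
Subtracting the first from the second: A - 12C = -53.
Subtracting the second from the third: A + 24C = 91.
Solving: C = 4, A = -5, then B = -6.
So b_i = -5·i + (-6) + 4·(-2)^i; at i=8 this is 978.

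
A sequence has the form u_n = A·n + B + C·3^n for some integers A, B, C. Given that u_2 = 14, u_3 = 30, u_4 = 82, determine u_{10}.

At n = 2, 3, 4: 2A + B + 9C = 14; 3A + B + 27C = 30; 4A + B + 81C = 82.
Subtracting the first from the second: A + 18C = 16.
Subtracting the second from the third: A + 54C = 52.
Solving: C = 1, A = -2, then B = 9.
So u_n = -2·n + 9 + 1·3^n; at n=10 this is 59038.

59038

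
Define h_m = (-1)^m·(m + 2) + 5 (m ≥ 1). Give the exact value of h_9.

-6

(-1)^9 = -1; m + 2 at m=9 is 11; so h_9 = -6.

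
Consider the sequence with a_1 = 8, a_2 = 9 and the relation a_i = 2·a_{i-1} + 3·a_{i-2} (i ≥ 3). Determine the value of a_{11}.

Iterate the recurrence:
a_3 = 42  a_4 = 111  a_5 = 348  a_6 = 1029  a_7 = 3102  a_8 = 9291  a_9 = 27888  a_{10} = 83649  a_{11} = 250962.
(Characteristic roots are 3 and -1.)

250962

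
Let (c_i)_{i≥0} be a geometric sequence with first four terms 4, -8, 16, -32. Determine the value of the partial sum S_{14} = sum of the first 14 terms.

-21844

Common ratio r = -2.
c_i = 4·(-2)^(i-0).
S = 4·((-2)^14 - 1)/(-2 - 1) = 4·(16384 - 1)/(-3) = -21844.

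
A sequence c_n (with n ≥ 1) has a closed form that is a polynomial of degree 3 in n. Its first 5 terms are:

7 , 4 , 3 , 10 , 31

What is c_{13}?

1st diffs: -3, -1, 7, 21.
2nd diffs: 2, 8, 14.
3rd diffs: 6, 6 (constant).
Newton forward-difference form: c_n = 7 + (-3)·C(n-1,1) + 2·C(n-1,2) + 6·C(n-1,3).
At n = 13: n-1 = 12, so c_{13} = 7 - 36 + 132 + 1320 = 1423.

1423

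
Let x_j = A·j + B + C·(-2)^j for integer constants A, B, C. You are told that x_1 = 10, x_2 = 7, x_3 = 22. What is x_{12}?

At j = 1, 2, 3: A + B - 2C = 10; 2A + B + 4C = 7; 3A + B - 8C = 22.
Subtracting the first from the second: A + 6C = -3.
Subtracting the second from the third: A - 12C = 15.
Solving: C = -1, A = 3, then B = 5.
Hence x_{12} = 3·12 + 5 + (-1)·4096 = -4055.

-4055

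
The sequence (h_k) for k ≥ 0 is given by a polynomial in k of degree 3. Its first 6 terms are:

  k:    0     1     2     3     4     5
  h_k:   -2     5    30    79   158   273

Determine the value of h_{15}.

1st diffs: 7, 25, 49, 79, 115.
2nd diffs: 18, 24, 30, 36.
3rd diffs: 6, 6, 6 (constant).
So h_k = k^3 + 6k^2 - 2.
Evaluating at k = 15 gives h_{15} = 4723.

4723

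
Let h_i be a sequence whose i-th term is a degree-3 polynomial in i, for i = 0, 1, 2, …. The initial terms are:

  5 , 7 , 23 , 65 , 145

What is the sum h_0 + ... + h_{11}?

1st diffs: 2, 16, 42, 80.
2nd diffs: 14, 26, 38.
3rd diffs: 12, 12 (constant).
Newton forward-difference form: h_i = 5 + 2·C(i,1) + 14·C(i,2) + 12·C(i,3).
Continuing: …, 275, 467, 733, 1085, …, h_{11} = 2777.
Summing i = 0..11 (12 terms) gives 9212.

9212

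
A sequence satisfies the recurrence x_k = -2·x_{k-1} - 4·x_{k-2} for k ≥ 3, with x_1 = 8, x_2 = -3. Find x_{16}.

Iterate the recurrence:
x_3 = -26;  x_4 = 64;  x_5 = -24;  …;  x_{13} = 32768;  x_{14} = -12288;  x_{15} = -106496;  x_{16} = 262144.

262144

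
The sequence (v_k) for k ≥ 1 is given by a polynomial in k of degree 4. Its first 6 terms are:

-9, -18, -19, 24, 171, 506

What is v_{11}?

1st diffs: -9, -1, 43, 147, 335.
2nd diffs: 8, 44, 104, 188.
3rd diffs: 36, 60, 84.
4th diffs: 24, 24 (constant).
Newton forward-difference form: v_k = -9 + (-9)·C(k-1,1) + 8·C(k-1,2) + 36·C(k-1,3) + 24·C(k-1,4).
At k = 11: k-1 = 10, so v_{11} = -9 - 90 + 360 + 4320 + 5040 = 9621.

9621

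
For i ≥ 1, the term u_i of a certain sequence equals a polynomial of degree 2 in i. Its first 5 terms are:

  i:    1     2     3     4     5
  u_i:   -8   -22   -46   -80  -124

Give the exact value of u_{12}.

-712

1st diffs: -14, -24, -34, -44.
2nd diffs: -10, -10, -10 (constant).
Newton forward-difference form: u_i = -8 + (-14)·C(i-1,1) + (-10)·C(i-1,2).
At i = 12: i-1 = 11, so u_{12} = -8 - 154 - 550 = -712.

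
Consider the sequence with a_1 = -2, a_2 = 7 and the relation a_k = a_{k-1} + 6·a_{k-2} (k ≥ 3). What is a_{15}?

2827183

Compute successive terms:
a_3 = -5;  a_4 = 37;  a_5 = 7;  …;  a_{12} = 111613;  a_{13} = 308215;  a_{14} = 977893;  a_{15} = 2827183.
(Characteristic roots are 3 and -2.)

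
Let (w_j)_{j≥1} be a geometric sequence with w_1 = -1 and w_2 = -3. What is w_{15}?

-4782969

Common ratio r = 3.
w_j = (-1)·3^(j-1).
w_{15} = (-1)·3^14 = -4782969.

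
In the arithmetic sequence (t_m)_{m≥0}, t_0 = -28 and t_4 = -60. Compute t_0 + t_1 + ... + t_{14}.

-1260

Common difference d = (-60 - (-28)) / (4 - 0) = -8.
t_m = -28 + (m - 0)·(-8).
t_{14} = -140; S = 15·(-28 + (-140))/2 = -1260.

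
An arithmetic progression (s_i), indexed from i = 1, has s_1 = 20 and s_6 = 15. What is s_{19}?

2

Common difference d = (15 - 20) / (6 - 1) = -1.
s_i = 20 + (i - 1)·(-1).
s_{19} = 20 + 18·(-1) = 2.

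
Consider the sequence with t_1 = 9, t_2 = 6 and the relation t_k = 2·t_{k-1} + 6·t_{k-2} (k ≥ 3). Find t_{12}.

t_3 = 66; t_4 = 168; t_5 = 732; t_6 = 2472; t_7 = 9336; t_8 = 33504; t_9 = 123024; t_{10} = 447072; t_{11} = 1632288; t_{12} = 5947008.

5947008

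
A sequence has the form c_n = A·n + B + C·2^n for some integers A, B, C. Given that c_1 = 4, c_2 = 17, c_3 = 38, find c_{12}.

16435

At n = 1, 2, 3: A + B + 2C = 4; 2A + B + 4C = 17; 3A + B + 8C = 38.
Subtracting the first from the second: A + 2C = 13.
Subtracting the second from the third: A + 4C = 21.
Solving: C = 4, A = 5, then B = -9.
Therefore c_{12} = 60 + (-9) + 4·4096 = 16435.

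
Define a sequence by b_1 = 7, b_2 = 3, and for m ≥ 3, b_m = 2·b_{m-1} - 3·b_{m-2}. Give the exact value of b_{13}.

4143

Step forward from the initial values:
b_3 = -15; b_4 = -39; b_5 = -33; …; b_{10} = -957; b_{11} = -1599; b_{12} = -327; b_{13} = 4143.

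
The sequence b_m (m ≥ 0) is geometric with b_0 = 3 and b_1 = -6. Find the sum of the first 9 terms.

Common ratio r = -2.
b_m = 3·(-2)^(m-0).
S = 3·((-2)^9 - 1)/(-2 - 1) = 3·(-512 - 1)/(-3) = 513.

513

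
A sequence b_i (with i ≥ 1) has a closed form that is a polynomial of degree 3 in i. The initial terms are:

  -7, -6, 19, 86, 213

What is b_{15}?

8743

1st diffs: 1, 25, 67, 127.
2nd diffs: 24, 42, 60.
3rd diffs: 18, 18 (constant).
Newton forward-difference form: b_i = -7 + 1·C(i-1,1) + 24·C(i-1,2) + 18·C(i-1,3).
At i = 15: i-1 = 14, so b_{15} = -7 + 14 + 2184 + 6552 = 8743.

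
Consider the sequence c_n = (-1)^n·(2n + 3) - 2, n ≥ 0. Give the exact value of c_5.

(-1)^5 = -1; 2n + 3 at n=5 is 13; so c_5 = -15.

-15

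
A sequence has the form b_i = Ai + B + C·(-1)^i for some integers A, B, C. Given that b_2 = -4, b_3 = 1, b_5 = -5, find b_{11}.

-23

Plug in i = 2, 3, 5: 2A + B + C = -4; 3A + B - C = 1; 5A + B - C = -5.
Subtracting the first from the second: A - 2C = 5.
Subtracting the second from the third: 2A = -6.
Solving: C = -4, A = -3, then B = 6.
So b_i = -3·i + 6 + (-4)·(-1)^i; at i=11 this is -23.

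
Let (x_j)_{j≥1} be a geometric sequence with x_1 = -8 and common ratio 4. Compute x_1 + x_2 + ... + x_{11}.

-11184808

x_j = (-8)·4^(j-1).
S = (-8)·(4^11 - 1)/(4 - 1) = (-8)·(4194304 - 1)/(3) = -11184808.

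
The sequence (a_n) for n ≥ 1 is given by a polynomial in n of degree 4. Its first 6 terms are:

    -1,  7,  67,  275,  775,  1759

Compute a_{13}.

48407

1st diffs: 8, 60, 208, 500, 984.
2nd diffs: 52, 148, 292, 484.
3rd diffs: 96, 144, 192.
4th diffs: 48, 48 (constant).
Newton forward-difference form: a_n = -1 + 8·C(n-1,1) + 52·C(n-1,2) + 96·C(n-1,3) + 48·C(n-1,4).
At n = 13: n-1 = 12, so a_{13} = -1 + 96 + 3432 + 21120 + 23760 = 48407.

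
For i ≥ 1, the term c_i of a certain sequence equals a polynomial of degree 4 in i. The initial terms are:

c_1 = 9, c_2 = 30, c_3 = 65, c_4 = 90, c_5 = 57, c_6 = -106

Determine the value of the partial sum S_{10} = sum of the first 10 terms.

1st diffs: 21, 35, 25, -33, -163.
2nd diffs: 14, -10, -58, -130.
3rd diffs: -24, -48, -72.
4th diffs: -24, -24 (constant).
Newton forward-difference form: c_i = 9 + 21·C(i-1,1) + 14·C(i-1,2) + (-24)·C(i-1,3) + (-24)·C(i-1,4).
Continuing: -495, -1230, -2455, -4338.
Summing i = 1..10 (10 terms) gives -8373.

-8373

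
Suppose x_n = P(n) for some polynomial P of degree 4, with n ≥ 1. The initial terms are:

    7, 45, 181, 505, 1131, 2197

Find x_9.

9775

1st diffs: 38, 136, 324, 626, 1066.
2nd diffs: 98, 188, 302, 440.
3rd diffs: 90, 114, 138.
4th diffs: 24, 24 (constant).
So x_n = n^4 + 5n^3 - 6n^2 + 6n + 1.
Evaluating at n = 9 gives x_9 = 9775.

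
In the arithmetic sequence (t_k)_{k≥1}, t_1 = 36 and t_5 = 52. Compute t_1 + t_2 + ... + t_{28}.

Common difference d = (52 - 36) / (5 - 1) = 4.
t_k = 36 + (k - 1)·4.
t_{28} = 144; S = 28·(36 + 144)/2 = 2520.

2520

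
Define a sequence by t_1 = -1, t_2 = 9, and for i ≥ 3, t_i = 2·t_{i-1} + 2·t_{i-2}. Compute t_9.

7408

Step forward from the initial values:
t_3 = 16;  t_4 = 50;  t_5 = 132;  t_6 = 364;  t_7 = 992;  t_8 = 2712;  t_9 = 7408.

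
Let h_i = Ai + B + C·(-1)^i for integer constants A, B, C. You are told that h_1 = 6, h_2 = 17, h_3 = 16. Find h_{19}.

96

Plug in i = 1, 2, 3: A + B - C = 6; 2A + B + C = 17; 3A + B - C = 16.
Subtracting the first from the second: A + 2C = 11.
Subtracting the second from the third: A - 2C = -1.
Solving: C = 3, A = 5, then B = 4.
Therefore h_{19} = 95 + 4 + 3·(-1) = 96.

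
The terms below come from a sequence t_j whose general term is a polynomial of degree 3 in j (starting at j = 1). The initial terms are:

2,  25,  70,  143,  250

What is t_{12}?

1st diffs: 23, 45, 73, 107.
2nd diffs: 22, 28, 34.
3rd diffs: 6, 6 (constant).
Newton forward-difference form: t_j = 2 + 23·C(j-1,1) + 22·C(j-1,2) + 6·C(j-1,3).
At j = 12: j-1 = 11, so t_{12} = 2 + 253 + 1210 + 990 = 2455.

2455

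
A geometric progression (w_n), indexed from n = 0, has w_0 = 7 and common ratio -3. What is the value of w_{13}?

-11160261

w_n = 7·(-3)^(n-0).
w_{13} = 7·(-3)^13 = -11160261.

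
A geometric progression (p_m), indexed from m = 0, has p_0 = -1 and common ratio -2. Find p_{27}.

p_m = (-1)·(-2)^(m-0).
p_{27} = (-1)·(-2)^27 = 134217728.

134217728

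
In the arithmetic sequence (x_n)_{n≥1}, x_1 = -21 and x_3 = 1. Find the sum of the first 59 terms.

17582

Common difference d = (1 - (-21)) / (3 - 1) = 11.
x_n = -21 + (n - 1)·11.
x_{59} = 617; S = 59·(-21 + 617)/2 = 17582.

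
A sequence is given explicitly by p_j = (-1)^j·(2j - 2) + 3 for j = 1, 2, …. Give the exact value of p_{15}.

(-1)^15 = -1; 2j - 2 at j=15 is 28; so p_{15} = -25.

-25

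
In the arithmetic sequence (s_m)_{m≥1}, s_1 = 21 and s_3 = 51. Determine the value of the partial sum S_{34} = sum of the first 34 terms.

Common difference d = (51 - 21) / (3 - 1) = 15.
s_m = 21 + (m - 1)·15.
s_{34} = 516; S = 34·(21 + 516)/2 = 9129.

9129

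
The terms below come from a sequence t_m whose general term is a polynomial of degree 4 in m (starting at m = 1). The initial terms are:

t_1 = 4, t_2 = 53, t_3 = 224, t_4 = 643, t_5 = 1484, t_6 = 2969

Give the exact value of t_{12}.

1st diffs: 49, 171, 419, 841, 1485.
2nd diffs: 122, 248, 422, 644.
3rd diffs: 126, 174, 222.
4th diffs: 48, 48 (constant).
So t_m = 2m^4 + m^3 + 5m^2 - 3m - 1.
Evaluating at m = 12 gives t_{12} = 43883.

43883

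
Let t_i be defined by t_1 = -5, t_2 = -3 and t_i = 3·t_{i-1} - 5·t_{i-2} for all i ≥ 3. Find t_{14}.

-70563

Step forward from the initial values:
t_3 = 16, t_4 = 63, t_5 = 109, …, t_{11} = 14941, t_{12} = 38388, t_{13} = 40459, t_{14} = -70563.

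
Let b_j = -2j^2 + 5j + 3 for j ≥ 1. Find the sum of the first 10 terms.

Over j = 1..10: Σj = 55, Σj² = 385.
Total = (-2)·385 + (5)·55 + (3)·10 = -465.

-465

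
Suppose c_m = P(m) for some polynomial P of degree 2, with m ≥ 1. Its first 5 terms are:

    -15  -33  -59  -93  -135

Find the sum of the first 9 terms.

-1455

1st diffs: -18, -26, -34, -42.
2nd diffs: -8, -8, -8 (constant).
Newton forward-difference form: c_m = -15 + (-18)·C(m-1,1) + (-8)·C(m-1,2).
Continuing: -185, -243, -309, -383.
Summing m = 1..9 (9 terms) gives -1455.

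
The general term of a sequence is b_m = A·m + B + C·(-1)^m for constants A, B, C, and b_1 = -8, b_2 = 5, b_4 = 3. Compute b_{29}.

At m = 1, 2, 4: A + B - C = -8; 2A + B + C = 5; 4A + B + C = 3.
Subtracting the first from the second: A + 2C = 13.
Subtracting the second from the third: 2A = -2.
Solving: C = 7, A = -1, then B = 0.
Therefore b_{29} = -29 + 0 + 7·(-1) = -36.

-36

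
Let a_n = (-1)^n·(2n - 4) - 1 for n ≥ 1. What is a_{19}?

-35

(-1)^19 = -1; 2n - 4 at n=19 is 34; so a_{19} = -35.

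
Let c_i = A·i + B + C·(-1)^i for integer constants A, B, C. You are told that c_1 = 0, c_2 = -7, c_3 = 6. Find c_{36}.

95

Plug in i = 1, 2, 3: A + B - C = 0; 2A + B + C = -7; 3A + B - C = 6.
Subtracting the first from the second: A + 2C = -7.
Subtracting the second from the third: A - 2C = 13.
Solving: C = -5, A = 3, then B = -8.
Hence c_{36} = 3·36 + (-8) + (-5)·1 = 95.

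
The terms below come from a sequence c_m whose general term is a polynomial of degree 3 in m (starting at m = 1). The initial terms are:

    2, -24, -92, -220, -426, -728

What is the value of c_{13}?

-7042

1st diffs: -26, -68, -128, -206, -302.
2nd diffs: -42, -60, -78, -96.
3rd diffs: -18, -18, -18 (constant).
So c_m = -3m^3 - 3m^2 + 4m + 4.
Evaluating at m = 13 gives c_{13} = -7042.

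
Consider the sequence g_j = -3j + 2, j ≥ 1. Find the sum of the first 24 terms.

Over j = 1..24: Σj = 300.
Total = (-3)·300 + (2)·24 = -852.

-852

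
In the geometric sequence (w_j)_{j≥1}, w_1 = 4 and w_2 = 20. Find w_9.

Common ratio r = 5.
w_j = 4·5^(j-1).
w_9 = 4·5^8 = 1562500.

1562500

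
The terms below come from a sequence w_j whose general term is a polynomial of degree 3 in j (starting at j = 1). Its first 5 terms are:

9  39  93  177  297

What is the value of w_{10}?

1st diffs: 30, 54, 84, 120.
2nd diffs: 24, 30, 36.
3rd diffs: 6, 6 (constant).
So w_j = j^3 + 6j^2 + 5j - 3.
Evaluating at j = 10 gives w_{10} = 1647.

1647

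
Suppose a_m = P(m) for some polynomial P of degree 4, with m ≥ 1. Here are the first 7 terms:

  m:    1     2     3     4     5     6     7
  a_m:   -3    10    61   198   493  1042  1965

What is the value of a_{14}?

1st diffs: 13, 51, 137, 295, 549, 923.
2nd diffs: 38, 86, 158, 254, 374.
3rd diffs: 48, 72, 96, 120.
4th diffs: 24, 24, 24 (constant).
So a_m = m^4 - 2m^3 + 6m^2 - 6m - 2.
Evaluating at m = 14 gives a_{14} = 34018.

34018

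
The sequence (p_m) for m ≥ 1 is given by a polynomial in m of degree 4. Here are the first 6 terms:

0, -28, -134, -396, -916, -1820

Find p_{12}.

-25388

1st diffs: -28, -106, -262, -520, -904.
2nd diffs: -78, -156, -258, -384.
3rd diffs: -78, -102, -126.
4th diffs: -24, -24 (constant).
Newton forward-difference form: p_m = (-28)·C(m-1,1) + (-78)·C(m-1,2) + (-78)·C(m-1,3) + (-24)·C(m-1,4).
At m = 12: m-1 = 11, so p_{12} = -308 - 4290 - 12870 - 7920 = -25388.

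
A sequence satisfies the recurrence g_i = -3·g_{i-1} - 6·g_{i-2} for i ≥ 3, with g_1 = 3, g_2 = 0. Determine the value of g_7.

g_3 = -18, g_4 = 54, g_5 = -54, g_6 = -162, g_7 = 810.

810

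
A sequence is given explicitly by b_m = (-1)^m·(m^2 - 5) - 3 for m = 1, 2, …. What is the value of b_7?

-47

(-1)^7 = -1; m^2 - 5 at m=7 is 44; so b_7 = -47.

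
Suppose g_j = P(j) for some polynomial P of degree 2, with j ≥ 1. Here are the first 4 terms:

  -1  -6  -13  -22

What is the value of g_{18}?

-358

1st diffs: -5, -7, -9.
2nd diffs: -2, -2 (constant).
So g_j = -j^2 - 2j + 2.
Evaluating at j = 18 gives g_{18} = -358.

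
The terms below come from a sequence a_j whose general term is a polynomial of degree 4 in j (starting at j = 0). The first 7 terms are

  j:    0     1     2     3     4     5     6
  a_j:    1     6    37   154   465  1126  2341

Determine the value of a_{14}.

72325

1st diffs: 5, 31, 117, 311, 661, 1215.
2nd diffs: 26, 86, 194, 350, 554.
3rd diffs: 60, 108, 156, 204.
4th diffs: 48, 48, 48 (constant).
Newton forward-difference form: a_j = 1 + 5·C(j,1) + 26·C(j,2) + 60·C(j,3) + 48·C(j,4).
At j = 14: j = 14, so a_{14} = 1 + 70 + 2366 + 21840 + 48048 = 72325.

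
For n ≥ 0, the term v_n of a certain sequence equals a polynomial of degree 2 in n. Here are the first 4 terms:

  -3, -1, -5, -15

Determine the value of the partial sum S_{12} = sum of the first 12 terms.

1st diffs: 2, -4, -10.
2nd diffs: -6, -6 (constant).
Newton forward-difference form: v_n = -3 + 2·C(n,1) + (-6)·C(n,2).
Continuing: …, -31, -53, -81, -115, …, v_{11} = -311.
Summing n = 0..11 (12 terms) gives -1224.

-1224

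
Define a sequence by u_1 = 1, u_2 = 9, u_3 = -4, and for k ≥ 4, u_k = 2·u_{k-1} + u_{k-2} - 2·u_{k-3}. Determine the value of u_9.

-424

Step forward from the initial values:
u_4 = -1, u_5 = -24, u_6 = -41, u_7 = -104, u_8 = -201, u_9 = -424.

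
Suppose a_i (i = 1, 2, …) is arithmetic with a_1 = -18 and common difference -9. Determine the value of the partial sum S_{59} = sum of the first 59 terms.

a_i = -18 + (i - 1)·(-9).
a_{59} = -540; S = 59·(-18 + (-540))/2 = -16461.

-16461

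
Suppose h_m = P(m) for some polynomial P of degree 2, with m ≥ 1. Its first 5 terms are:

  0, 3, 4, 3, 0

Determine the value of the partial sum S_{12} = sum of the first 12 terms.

-242

1st diffs: 3, 1, -1, -3.
2nd diffs: -2, -2, -2 (constant).
Newton forward-difference form: h_m = 3·C(m-1,1) + (-2)·C(m-1,2).
Continuing: …, -5, -12, -21, -32, …, h_{12} = -77.
Summing m = 1..12 (12 terms) gives -242.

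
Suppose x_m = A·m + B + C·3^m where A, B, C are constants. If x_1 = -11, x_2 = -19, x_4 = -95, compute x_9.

-19707

The three given values yield: A + B + 3C = -11; 2A + B + 9C = -19; 4A + B + 81C = -95.
Subtracting the first from the second: A + 6C = -8.
Subtracting the second from the third: 2A + 72C = -76.
Solving: C = -1, A = -2, then B = -6.
So x_m = -2·m + (-6) + (-1)·3^m; at m=9 this is -19707.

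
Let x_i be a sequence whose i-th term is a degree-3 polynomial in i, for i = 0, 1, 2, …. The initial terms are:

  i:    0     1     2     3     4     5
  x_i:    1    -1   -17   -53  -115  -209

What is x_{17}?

1st diffs: -2, -16, -36, -62, -94.
2nd diffs: -14, -20, -26, -32.
3rd diffs: -6, -6, -6 (constant).
Newton forward-difference form: x_i = 1 + (-2)·C(i,1) + (-14)·C(i,2) + (-6)·C(i,3).
At i = 17: i = 17, so x_{17} = 1 - 34 - 1904 - 4080 = -6017.

-6017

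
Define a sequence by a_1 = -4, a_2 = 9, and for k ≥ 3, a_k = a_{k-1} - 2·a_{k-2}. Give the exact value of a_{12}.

a_3 = 17, a_4 = -1, a_5 = -35, a_6 = -33, a_7 = 37, a_8 = 103, a_9 = 29, a_{10} = -177, a_{11} = -235, a_{12} = 119.

119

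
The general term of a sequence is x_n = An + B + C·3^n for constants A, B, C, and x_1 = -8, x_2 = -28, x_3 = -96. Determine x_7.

-8720

The three given values yield: A + B + 3C = -8; 2A + B + 9C = -28; 3A + B + 27C = -96.
Subtracting the first from the second: A + 6C = -20.
Subtracting the second from the third: A + 18C = -68.
Solving: C = -4, A = 4, then B = 0.
Therefore x_7 = 28 + 0 + (-4)·2187 = -8720.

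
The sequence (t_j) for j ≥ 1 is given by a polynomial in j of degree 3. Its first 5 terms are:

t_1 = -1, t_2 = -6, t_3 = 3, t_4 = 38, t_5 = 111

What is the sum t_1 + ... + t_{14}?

1st diffs: -5, 9, 35, 73.
2nd diffs: 14, 26, 38.
3rd diffs: 12, 12 (constant).
So t_j = 2j^3 - 5j^2 - 4j + 6.
Continuing: …, 234, 419, 678, 1023, …, t_{14} = 4458.
Summing j = 1..14 (14 terms) gives 16639.

16639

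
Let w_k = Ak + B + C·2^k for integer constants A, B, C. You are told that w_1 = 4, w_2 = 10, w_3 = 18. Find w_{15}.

32826

Write the equations: A + B + 2C = 4; 2A + B + 4C = 10; 3A + B + 8C = 18.
Subtracting the first from the second: A + 2C = 6.
Subtracting the second from the third: A + 4C = 8.
Solving: C = 1, A = 4, then B = -2.
Therefore w_{15} = 60 + (-2) + 1·32768 = 32826.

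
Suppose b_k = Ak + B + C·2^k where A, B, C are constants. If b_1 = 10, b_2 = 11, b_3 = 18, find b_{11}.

6098

At k = 1, 2, 3: A + B + 2C = 10; 2A + B + 4C = 11; 3A + B + 8C = 18.
Subtracting the first from the second: A + 2C = 1.
Subtracting the second from the third: A + 4C = 7.
Solving: C = 3, A = -5, then B = 9.
So b_k = -5·k + 9 + 3·2^k; at k=11 this is 6098.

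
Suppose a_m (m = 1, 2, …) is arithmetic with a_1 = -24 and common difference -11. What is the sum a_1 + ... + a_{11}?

a_m = -24 + (m - 1)·(-11).
a_{11} = -134; S = 11·(-24 + (-134))/2 = -869.

-869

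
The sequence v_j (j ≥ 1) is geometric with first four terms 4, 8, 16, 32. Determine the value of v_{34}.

34359738368

Common ratio r = 2.
v_j = 4·2^(j-1).
v_{34} = 4·2^33 = 34359738368.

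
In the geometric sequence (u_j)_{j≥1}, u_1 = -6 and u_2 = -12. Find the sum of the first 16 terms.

-393210

Common ratio r = 2.
u_j = (-6)·2^(j-1).
S = (-6)·(2^16 - 1)/(2 - 1) = (-6)·(65536 - 1)/(1) = -393210.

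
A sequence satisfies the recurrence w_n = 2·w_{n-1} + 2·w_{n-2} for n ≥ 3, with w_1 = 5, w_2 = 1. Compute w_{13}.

232640

Compute successive terms:
w_3 = 12;  w_4 = 26;  w_5 = 76;  …;  w_{10} = 11408;  w_{11} = 31168;  w_{12} = 85152;  w_{13} = 232640.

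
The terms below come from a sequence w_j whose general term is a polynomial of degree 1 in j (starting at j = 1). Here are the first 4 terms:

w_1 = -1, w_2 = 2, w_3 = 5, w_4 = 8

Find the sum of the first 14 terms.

259

1st diffs: 3, 3, 3 (constant).
So w_j = 3j - 4.
Continuing: …, 11, 14, 17, 20, …, w_{14} = 38.
Summing j = 1..14 (14 terms) gives 259.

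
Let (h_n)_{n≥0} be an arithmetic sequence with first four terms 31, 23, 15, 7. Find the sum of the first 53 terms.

Common difference d = -8.
h_n = 31 + (n - 0)·(-8).
h_{52} = -385; S = 53·(31 + (-385))/2 = -9381.

-9381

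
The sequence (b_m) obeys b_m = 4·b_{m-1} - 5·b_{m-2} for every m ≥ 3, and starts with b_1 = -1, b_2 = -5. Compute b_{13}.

19135

Step forward from the initial values:
b_3 = -15;  b_4 = -35;  b_5 = -65;  …;  b_{10} = 4315;  b_{11} = 9585;  b_{12} = 16765;  b_{13} = 19135.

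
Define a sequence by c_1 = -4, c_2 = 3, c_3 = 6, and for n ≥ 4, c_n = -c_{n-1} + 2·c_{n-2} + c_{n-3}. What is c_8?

c_4 = -4  c_5 = 19  c_6 = -21  c_7 = 55  c_8 = -78.

-78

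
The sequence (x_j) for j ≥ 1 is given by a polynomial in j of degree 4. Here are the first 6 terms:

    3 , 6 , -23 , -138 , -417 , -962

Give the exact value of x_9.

1st diffs: 3, -29, -115, -279, -545.
2nd diffs: -32, -86, -164, -266.
3rd diffs: -54, -78, -102.
4th diffs: -24, -24 (constant).
So x_j = -j^4 + j^3 + 3j^2 + 2j - 2.
Evaluating at j = 9 gives x_9 = -5573.

-5573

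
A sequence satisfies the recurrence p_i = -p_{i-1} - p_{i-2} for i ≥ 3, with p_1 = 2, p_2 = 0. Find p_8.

0

p_3 = -2  p_4 = 2  p_5 = 0  p_6 = -2  p_7 = 2  p_8 = 0.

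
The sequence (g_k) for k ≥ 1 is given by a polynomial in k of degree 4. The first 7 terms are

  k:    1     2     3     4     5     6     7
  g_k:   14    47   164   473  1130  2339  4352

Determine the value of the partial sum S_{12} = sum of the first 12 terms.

112302

1st diffs: 33, 117, 309, 657, 1209, 2013.
2nd diffs: 84, 192, 348, 552, 804.
3rd diffs: 108, 156, 204, 252.
4th diffs: 48, 48, 48 (constant).
Newton forward-difference form: g_k = 14 + 33·C(k-1,1) + 84·C(k-1,2) + 108·C(k-1,3) + 48·C(k-1,4).
Continuing: …, 7469, 12038, 18455, 27164, …, g_{12} = 38657.
Summing k = 1..12 (12 terms) gives 112302.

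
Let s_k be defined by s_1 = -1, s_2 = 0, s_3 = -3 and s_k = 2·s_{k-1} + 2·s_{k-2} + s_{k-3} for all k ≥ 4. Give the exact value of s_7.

-161

s_4 = -7; s_5 = -20; s_6 = -57; s_7 = -161.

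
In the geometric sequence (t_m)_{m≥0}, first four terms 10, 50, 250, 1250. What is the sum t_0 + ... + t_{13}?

15258789060

Common ratio r = 5.
t_m = 10·5^(m-0).
S = 10·(5^14 - 1)/(5 - 1) = 10·(6103515625 - 1)/(4) = 15258789060.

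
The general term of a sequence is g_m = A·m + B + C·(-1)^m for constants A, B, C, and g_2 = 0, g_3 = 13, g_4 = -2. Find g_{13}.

Write the equations: 2A + B + C = 0; 3A + B - C = 13; 4A + B + C = -2.
Subtracting the first from the second: A - 2C = 13.
Subtracting the second from the third: A + 2C = -15.
Solving: C = -7, A = -1, then B = 9.
Hence g_{13} = -1·13 + 9 + (-7)·(-1) = 3.

3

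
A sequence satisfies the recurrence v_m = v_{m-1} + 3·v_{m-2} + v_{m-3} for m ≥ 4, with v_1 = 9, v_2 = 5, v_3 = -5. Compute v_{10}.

1685

Compute successive terms:
v_4 = 19;  v_5 = 9;  v_6 = 61;  v_7 = 107;  v_8 = 299;  v_9 = 681;  v_{10} = 1685.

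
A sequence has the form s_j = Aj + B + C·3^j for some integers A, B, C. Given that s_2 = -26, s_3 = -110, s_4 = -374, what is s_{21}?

-52301765882

Write the equations: 2A + B + 9C = -26; 3A + B + 27C = -110; 4A + B + 81C = -374.
Subtracting the first from the second: A + 18C = -84.
Subtracting the second from the third: A + 54C = -264.
Solving: C = -5, A = 6, then B = 7.
Therefore s_{21} = 126 + 7 + (-5)·10460353203 = -52301765882.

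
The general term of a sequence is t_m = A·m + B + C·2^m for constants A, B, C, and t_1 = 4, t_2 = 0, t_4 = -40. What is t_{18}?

-1048496

The three given values yield: A + B + 2C = 4; 2A + B + 4C = 0; 4A + B + 16C = -40.
Subtracting the first from the second: A + 2C = -4.
Subtracting the second from the third: 2A + 12C = -40.
Solving: C = -4, A = 4, then B = 8.
Hence t_{18} = 4·18 + 8 + (-4)·262144 = -1048496.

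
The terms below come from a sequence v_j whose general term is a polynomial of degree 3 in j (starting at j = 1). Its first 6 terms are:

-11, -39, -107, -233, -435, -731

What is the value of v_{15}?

1st diffs: -28, -68, -126, -202, -296.
2nd diffs: -40, -58, -76, -94.
3rd diffs: -18, -18, -18 (constant).
So v_j = -3j^3 - 2j^2 - j - 5.
Evaluating at j = 15 gives v_{15} = -10595.

-10595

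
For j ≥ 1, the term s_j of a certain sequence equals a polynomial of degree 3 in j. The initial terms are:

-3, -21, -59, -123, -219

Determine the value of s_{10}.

1st diffs: -18, -38, -64, -96.
2nd diffs: -20, -26, -32.
3rd diffs: -6, -6 (constant).
Newton forward-difference form: s_j = -3 + (-18)·C(j-1,1) + (-20)·C(j-1,2) + (-6)·C(j-1,3).
At j = 10: j-1 = 9, so s_{10} = -3 - 162 - 720 - 504 = -1389.

-1389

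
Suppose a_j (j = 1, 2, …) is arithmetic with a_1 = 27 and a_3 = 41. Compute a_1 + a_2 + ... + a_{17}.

Common difference d = (41 - 27) / (3 - 1) = 7.
a_j = 27 + (j - 1)·7.
a_{17} = 139; S = 17·(27 + 139)/2 = 1411.

1411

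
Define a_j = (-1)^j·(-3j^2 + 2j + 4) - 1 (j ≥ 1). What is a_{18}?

(-1)^18 = 1; -3j^2 + 2j + 4 at j=18 is -932; so a_{18} = -933.

-933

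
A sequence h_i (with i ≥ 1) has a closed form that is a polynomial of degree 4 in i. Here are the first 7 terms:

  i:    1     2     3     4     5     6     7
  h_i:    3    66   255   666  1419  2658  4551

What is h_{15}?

71319

1st diffs: 63, 189, 411, 753, 1239, 1893.
2nd diffs: 126, 222, 342, 486, 654.
3rd diffs: 96, 120, 144, 168.
4th diffs: 24, 24, 24 (constant).
So h_i = i^4 + 6i^3 + 2i^2 - 6.
Evaluating at i = 15 gives h_{15} = 71319.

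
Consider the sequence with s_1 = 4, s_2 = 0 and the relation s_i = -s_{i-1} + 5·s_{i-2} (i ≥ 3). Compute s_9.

Applying the relation repeatedly:
s_3 = 20  s_4 = -20  s_5 = 120  s_6 = -220  s_7 = 820  s_8 = -1920  s_9 = 6020.

6020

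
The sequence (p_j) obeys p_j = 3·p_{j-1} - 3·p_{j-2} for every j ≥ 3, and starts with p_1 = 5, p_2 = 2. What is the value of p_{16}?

Compute successive terms:
p_3 = -9  p_4 = -33  p_5 = -72  …  p_{13} = 3645  p_{14} = 1458  p_{15} = -6561  p_{16} = -24057.

-24057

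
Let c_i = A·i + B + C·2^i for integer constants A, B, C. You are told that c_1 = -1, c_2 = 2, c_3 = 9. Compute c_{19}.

1048553

At i = 1, 2, 3: A + B + 2C = -1; 2A + B + 4C = 2; 3A + B + 8C = 9.
Subtracting the first from the second: A + 2C = 3.
Subtracting the second from the third: A + 4C = 7.
Solving: C = 2, A = -1, then B = -4.
So c_i = -1·i + (-4) + 2·2^i; at i=19 this is 1048553.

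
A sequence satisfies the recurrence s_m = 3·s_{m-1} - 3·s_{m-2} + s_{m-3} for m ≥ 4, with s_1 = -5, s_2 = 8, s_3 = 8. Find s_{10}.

Step forward from the initial values:
s_4 = -5;  s_5 = -31;  s_6 = -70;  s_7 = -122;  s_8 = -187;  s_9 = -265;  s_{10} = -356.

-356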